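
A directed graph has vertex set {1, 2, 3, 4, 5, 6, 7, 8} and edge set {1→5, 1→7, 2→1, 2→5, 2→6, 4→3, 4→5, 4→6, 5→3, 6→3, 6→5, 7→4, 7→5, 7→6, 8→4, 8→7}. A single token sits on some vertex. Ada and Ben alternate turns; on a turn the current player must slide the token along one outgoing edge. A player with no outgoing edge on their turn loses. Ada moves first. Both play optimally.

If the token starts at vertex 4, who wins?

Use the standard recursion: the mover loses at a terminal position; elsewhere, the mover wins exactly when some move hands the opponent an L position.
Every edge goes from a vertex to one that appears earlier in the order 3, 5, 6, 4, 7, 1, 8, 2, so processing vertices in that order labels each vertex after all of its successors.
3: no outgoing edge → L
5: reaches L-position 3 → W
6: reaches L-position 3 → W
4: reaches L-position 3 → W
7: only reaches 4(W), 6(W), 5(W), all W → L
1: reaches L-position 7 → W
8: reaches L-position 7 → W
2: only reaches 1(W), 6(W), 5(W), all W → L
The starting position 4 is W: Ada should move to 3, handing over an L position.

Ada wins.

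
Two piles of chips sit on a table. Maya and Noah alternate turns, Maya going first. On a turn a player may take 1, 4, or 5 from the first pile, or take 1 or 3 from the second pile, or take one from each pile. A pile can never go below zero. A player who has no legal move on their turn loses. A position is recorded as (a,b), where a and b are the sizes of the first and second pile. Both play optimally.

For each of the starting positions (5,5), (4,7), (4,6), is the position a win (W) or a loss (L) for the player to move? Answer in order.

(5,5): W, (4,7): L, (4,6): W

Use the standard recursion: the mover loses at a terminal position; elsewhere, the mover wins exactly when some move hands the opponent an L position.
No move ever increases a pile, so every position that can arise here has a ≤ 5 and b ≤ 7; it is enough to label the cells with 0 ≤ a ≤ 5 and 0 ≤ b ≤ 7.
Every move lowers a or b (never raises either), so fill the grid row by row in increasing a, and left to right within a row: each cell's successors are then already labelled.
      b=0  b=1  b=2  b=3  b=4  b=5  b=6  b=7
a=0:    L    W    L    W    L    W    L    W
a=1:    W    W    W    W    W    W    W    W
a=2:    L    W    L    W    L    W    L    W
a=3:    W    W    W    W    W    W    W    W
a=4:    W    L    W    L    W    L    W    L
a=5:    W    W    W    W    W    W    W    W
Cells with no legal move (terminal, hence L): (0,0).
The remaining L cells, each justified by listing all of its moves:
(0,2): →(0,1)(W) only, which is W, so L
(0,4): →(0,3)(W), (0,1)(W) — all W, so L
(0,6): →(0,5)(W), (0,3)(W) — all W, so L
(2,0): →(1,0)(W) only, which is W, so L
(2,2): →(1,2)(W), (2,1)(W), (1,1)(W) — all W, so L
(2,4): →(1,4)(W), (2,3)(W), (2,1)(W), (1,3)(W) — all W, so L
(2,6): →(1,6)(W), (2,5)(W), (2,3)(W), (1,5)(W) — all W, so L
(4,1): →(3,1)(W), (0,1)(W), (4,0)(W), (3,0)(W) — all W, so L
(4,3): →(3,3)(W), (0,3)(W), (4,2)(W), (4,0)(W), (3,2)(W) — all W, so L
(4,5): →(3,5)(W), (0,5)(W), (4,4)(W), (4,2)(W), (3,4)(W) — all W, so L
(4,7): →(3,7)(W), (0,7)(W), (4,6)(W), (4,4)(W), (3,6)(W) — all W, so L
Every other cell has at least one move into one of the L cells above, so it is W.
(5,5): the move to (4,5) reaches an L cell, so W
(4,7): one of the L cells justified above, so L
(4,6): the move to (0,6) reaches an L cell, so W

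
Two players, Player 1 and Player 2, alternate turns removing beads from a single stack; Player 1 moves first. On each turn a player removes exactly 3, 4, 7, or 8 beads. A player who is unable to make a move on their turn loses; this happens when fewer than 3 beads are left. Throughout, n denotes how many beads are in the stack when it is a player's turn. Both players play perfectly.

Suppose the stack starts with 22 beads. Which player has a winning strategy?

Player 2 wins.

Classify positions by backward induction: terminal positions (no move available) are L. From any other position, the mover wins iff some move reaches an L.
n=0: no move → L
n=1: no move → L
n=2: no move → L
n=3: reaches L-position 0 → W
n=4: reaches L-position 1 → W
n=5: reaches L-position 2 → W
n=6: reaches L-position 2 → W
n=7: reaches L-position 0 → W
n=8: reaches L-position 1 → W
n=9: reaches L-position 2 → W
n=10: reaches L-position 2 → W
n=11: only reaches 8(W), 7(W), 4(W), 3(W), all W → L
n=12: only reaches 9(W), 8(W), 5(W), 4(W), all W → L
n=13: only reaches 10(W), 9(W), 6(W), 5(W), all W → L
n=14: reaches L-position 11 → W
n=15: reaches L-position 12 → W
n=16: reaches L-position 13 → W
n=17: reaches L-position 13 → W
n=18: reaches L-position 11 → W
n=19: reaches L-position 12 → W
n=20: reaches L-position 13 → W
n=21: reaches L-position 13 → W
n=22: only reaches 19(W), 18(W), 15(W), 14(W), all W → L
Every move from 22 reaches a W position, so the mover loses.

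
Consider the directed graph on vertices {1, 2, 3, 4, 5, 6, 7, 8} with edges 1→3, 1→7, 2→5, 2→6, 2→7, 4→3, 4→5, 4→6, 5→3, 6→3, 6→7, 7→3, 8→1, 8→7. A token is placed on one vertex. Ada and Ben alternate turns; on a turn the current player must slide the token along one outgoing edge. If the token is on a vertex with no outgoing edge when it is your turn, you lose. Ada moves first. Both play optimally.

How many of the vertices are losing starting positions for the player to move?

Compute win/loss labels from the base case upward. A position with no move is L. Any other position is W if it can reach an L in one move, else L.
Every edge goes from a vertex to one that appears earlier in the order 3, 7, 1, 8, 5, 6, 4, 2, so processing vertices in that order labels each vertex after all of its successors.
3: no outgoing edge → L
7: →3(L), so W
1: →3(L), so W
8: →1(W), 7(W) — all W, so L
5: →3(L), so W
6: →3(L), so W
4: →3(L), so W
2: →6(W), 5(W), 7(W) — all W, so L
The L vertices are 2, 3, 8; that is 3 in all.

3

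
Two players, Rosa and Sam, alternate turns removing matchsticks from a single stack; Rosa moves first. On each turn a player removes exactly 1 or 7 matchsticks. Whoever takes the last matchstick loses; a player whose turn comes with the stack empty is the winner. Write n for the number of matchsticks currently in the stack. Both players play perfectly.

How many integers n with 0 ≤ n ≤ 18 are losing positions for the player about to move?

Label each position W (a win for the player to move) or L (a loss). A position with no legal move is W; any other position is W exactly when some move reaches an L, and L when every move reaches a W.
n=0: no move; the opponent has just taken the last matchstick and therefore loses → W
n=1: only reaches 0(W), which is W → L
n=2: reaches L-position 1 → W
n=3: only reaches 2(W), which is W → L
n=4: reaches L-position 3 → W
n=5: only reaches 4(W), which is W → L
n=6: reaches L-position 5 → W
n=7: only reaches 6(W), 0(W), all W → L
n=8: reaches L-position 7 → W
n=9: only reaches 8(W), 2(W), all W → L
n=10: reaches L-position 9 → W
n=11: only reaches 10(W), 4(W), all W → L
n=12: reaches L-position 11 → W
n=13: only reaches 12(W), 6(W), all W → L
n=14: reaches L-position 13 → W
n=15: only reaches 14(W), 8(W), all W → L
n=16: reaches L-position 15 → W
n=17: only reaches 16(W), 10(W), all W → L
n=18: reaches L-position 17 → W
L entries with 0 ≤ n ≤ 18: n = 1, 3, 5, 7, 9, 11, 13, 15, 17; that makes 9.

9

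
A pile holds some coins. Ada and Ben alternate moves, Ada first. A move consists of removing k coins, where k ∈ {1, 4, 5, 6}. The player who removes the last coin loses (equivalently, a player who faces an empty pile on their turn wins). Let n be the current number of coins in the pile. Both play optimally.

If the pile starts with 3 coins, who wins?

Classify positions by backward induction: terminal positions (no move available) are W. From any other position, the mover wins iff some move reaches an L.
n=0: no move; the opponent has just taken the last coin and therefore loses → W
n=1: the only move is to 0(W), a W ⇒ L
n=2: can move to 1, which is L ⇒ W
n=3: the only move is to 2(W), a W ⇒ L
Every move from 3 reaches a W position, so the mover loses.

Ben wins.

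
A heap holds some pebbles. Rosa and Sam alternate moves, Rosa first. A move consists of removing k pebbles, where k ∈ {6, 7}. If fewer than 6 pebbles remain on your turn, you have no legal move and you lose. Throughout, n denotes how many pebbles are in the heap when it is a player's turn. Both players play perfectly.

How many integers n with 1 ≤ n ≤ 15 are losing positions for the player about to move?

Work bottom-up. With no move the player to move loses. Otherwise the position is W if at least one move leads to an L position for the opponent, and L if every move leads to a W.
n=0: no move → L
n=1: no move → L
n=2: no move → L
n=3: no move → L
n=4: no move → L
n=5: no move → L
n=6: can move to 0, which is L ⇒ W
n=7: can move to 1, which is L ⇒ W
n=8: can move to 2, which is L ⇒ W
n=9: can move to 3, which is L ⇒ W
n=10: can move to 4, which is L ⇒ W
n=11: can move to 5, which is L ⇒ W
n=12: can move to 5, which is L ⇒ W
n=13: moves to 7(W), 6(W); every one is W ⇒ L
n=14: moves to 8(W), 7(W); every one is W ⇒ L
n=15: moves to 9(W), 8(W); every one is W ⇒ L
L entries with 1 ≤ n ≤ 15 (n=0 is outside the asked range and is not counted): n = 1, 2, 3, 4, 5, 13, 14, 15; that makes 8.

8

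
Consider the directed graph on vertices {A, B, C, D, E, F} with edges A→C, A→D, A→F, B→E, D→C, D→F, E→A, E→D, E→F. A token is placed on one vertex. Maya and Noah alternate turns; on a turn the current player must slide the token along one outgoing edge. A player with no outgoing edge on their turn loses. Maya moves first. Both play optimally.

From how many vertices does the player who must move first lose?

Positions with no move are L. A position that does have a move is losing for the player to move precisely when every available move leads to a winning position for the opponent. Fill in the labels:
Every edge goes from a vertex to one that appears earlier in the order C, F, D, A, E, B, so processing vertices in that order labels each vertex after all of its successors.
C: no outgoing edge → L
F: no outgoing edge → L
D: W (go to F, an L position)
A: W (go to F, an L position)
E: W (go to F, an L position)
B: L (sole option E(W) is W)
The L vertices are B, C, F; that is 3 in all.

3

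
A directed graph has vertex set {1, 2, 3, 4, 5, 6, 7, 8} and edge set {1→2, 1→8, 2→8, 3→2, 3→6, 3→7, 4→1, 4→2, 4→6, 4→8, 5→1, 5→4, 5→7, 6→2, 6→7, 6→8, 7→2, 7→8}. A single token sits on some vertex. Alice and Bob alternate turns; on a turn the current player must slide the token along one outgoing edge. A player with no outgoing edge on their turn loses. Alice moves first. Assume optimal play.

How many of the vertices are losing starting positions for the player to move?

3

Classify positions by backward induction: terminal positions (no move available) are L. From any other position, the mover wins iff some move reaches an L.
Every edge goes from a vertex to one that appears earlier in the order 8, 2, 7, 6, 1, 3, 4, 5, so processing vertices in that order labels each vertex after all of its successors.
8: no outgoing edge → L
2: can move to 8, which is L ⇒ W
7: can move to 8, which is L ⇒ W
6: can move to 8, which is L ⇒ W
1: can move to 8, which is L ⇒ W
3: moves to 6(W), 7(W), 2(W); every one is W ⇒ L
4: can move to 8, which is L ⇒ W
5: moves to 4(W), 1(W), 7(W); every one is W ⇒ L
The L vertices are 3, 5, 8; that is 3 in all.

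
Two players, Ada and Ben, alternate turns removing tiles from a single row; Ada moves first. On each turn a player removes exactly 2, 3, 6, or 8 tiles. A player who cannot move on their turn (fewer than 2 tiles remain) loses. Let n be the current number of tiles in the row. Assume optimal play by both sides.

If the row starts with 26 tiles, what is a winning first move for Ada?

Remove 2, leaving 24.

Work bottom-up. With no move the player to move loses. Otherwise the position is W if at least one move leads to an L position for the opponent, and L if every move leads to a W.
n=0: no move → L
n=1: no move → L
n=2: W (go to 0, an L position)
n=3: W (go to 1, an L position)
n=4: W (go to 1, an L position)
n=5: L (options 3(W), 2(W) are all W)
n=6: W (go to 0, an L position)
n=7: W (go to 5, an L position)
n=8: W (go to 5, an L position)
n=9: W (go to 1, an L position)
n=10: L (options 8(W), 7(W), 4(W), 2(W) are all W)
n=11: W (go to 5, an L position)
n=12: W (go to 10, an L position)
n=13: W (go to 10, an L position)
n=14: L (options 12(W), 11(W), 8(W), 6(W) are all W)
n=15: L (options 13(W), 12(W), 9(W), 7(W) are all W)
n=16: W (go to 14, an L position)
n=17: W (go to 15, an L position)
n=18: W (go to 15, an L position)
n=19: L (options 17(W), 16(W), 13(W), 11(W) are all W)
n=20: W (go to 14, an L position)
n=21: W (go to 19, an L position)
n=22: W (go to 19, an L position)
n=23: W (go to 15, an L position)
n=24: L (options 22(W), 21(W), 18(W), 16(W) are all W)
n=25: W (go to 19, an L position)
n=26: W (go to 24, an L position)
From 26, the L positions reachable in one move are: 24.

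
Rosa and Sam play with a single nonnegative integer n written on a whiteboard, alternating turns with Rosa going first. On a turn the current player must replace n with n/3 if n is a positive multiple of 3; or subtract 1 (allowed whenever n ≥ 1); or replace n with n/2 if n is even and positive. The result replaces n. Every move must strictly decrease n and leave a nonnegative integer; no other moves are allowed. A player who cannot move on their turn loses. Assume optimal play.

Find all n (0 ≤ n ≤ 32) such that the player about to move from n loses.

Classify positions by backward induction: terminal positions (no move available) are L. From any other position, the mover wins iff some move reaches an L.
n=0: no move → L
n=1: →0(L), so W
n=2: →1(W) only, which is W, so L
n=3: →2(L), so W
n=4: →2(L), so W
n=5: →4(W) only, which is W, so L
n=6: →2(L), so W
n=7: →6(W) only, which is W, so L
n=8: →7(L), so W
n=9: →3(W), 8(W) — all W, so L
n=10: →5(L), so W
n=11: →10(W) only, which is W, so L
n=12: →11(L), so W
n=13: →12(W) only, which is W, so L
n=14: →7(L), so W
n=15: →5(L), so W
n=16: →8(W), 15(W) — all W, so L
n=17: →16(L), so W
n=18: →9(L), so W
n=19: →18(W) only, which is W, so L
n=20: →19(L), so W
n=21: →7(L), so W
n=22: →11(L), so W
n=23: →22(W) only, which is W, so L
n=24: →23(L), so W
n=25: →24(W) only, which is W, so L
n=26: →13(L), so W
n=27: →9(L), so W
n=28: →14(W), 27(W) — all W, so L
n=29: →28(L), so W
n=30: →10(W), 15(W), 29(W) — all W, so L
n=31: →30(L), so W
n=32: →16(L), so W
Reading off the rows marked L gives the requested list; there are 13 such values of n.

0, 2, 5, 7, 9, 11, 13, 16, 19, 23, 25, 28, 30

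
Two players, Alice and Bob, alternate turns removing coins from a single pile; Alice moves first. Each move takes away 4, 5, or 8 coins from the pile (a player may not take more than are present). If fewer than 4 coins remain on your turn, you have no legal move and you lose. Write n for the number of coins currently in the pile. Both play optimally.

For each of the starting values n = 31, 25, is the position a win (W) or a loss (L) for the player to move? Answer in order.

Build the W/L table. Terminal = L. A non-terminal position is W if it has a move to some L; otherwise it is L.
n=0: no move → L
n=1: no move → L
n=2: no move → L
n=3: no move → L
n=4: can move to 0, which is L ⇒ W
n=5: can move to 1, which is L ⇒ W
n=6: can move to 2, which is L ⇒ W
n=7: can move to 3, which is L ⇒ W
n=8: can move to 3, which is L ⇒ W
n=9: can move to 1, which is L ⇒ W
n=10: can move to 2, which is L ⇒ W
n=11: can move to 3, which is L ⇒ W
n=12: moves to 8(W), 7(W), 4(W); every one is W ⇒ L
n=13: moves to 9(W), 8(W), 5(W); every one is W ⇒ L
n=14: moves to 10(W), 9(W), 6(W); every one is W ⇒ L
n=15: moves to 11(W), 10(W), 7(W); every one is W ⇒ L
n=16: can move to 12, which is L ⇒ W
n=17: can move to 13, which is L ⇒ W
n=18: can move to 14, which is L ⇒ W
n=19: can move to 15, which is L ⇒ W
n=20: can move to 15, which is L ⇒ W
n=21: can move to 13, which is L ⇒ W
n=22: can move to 14, which is L ⇒ W
n=23: can move to 15, which is L ⇒ W
n=24: moves to 20(W), 19(W), 16(W); every one is W ⇒ L
n=25: moves to 21(W), 20(W), 17(W); every one is W ⇒ L
n=26: moves to 22(W), 21(W), 18(W); every one is W ⇒ L
n=27: moves to 23(W), 22(W), 19(W); every one is W ⇒ L
n=28: can move to 24, which is L ⇒ W
n=29: can move to 25, which is L ⇒ W
n=30: can move to 26, which is L ⇒ W
n=31: can move to 27, which is L ⇒ W

31: W, 25: L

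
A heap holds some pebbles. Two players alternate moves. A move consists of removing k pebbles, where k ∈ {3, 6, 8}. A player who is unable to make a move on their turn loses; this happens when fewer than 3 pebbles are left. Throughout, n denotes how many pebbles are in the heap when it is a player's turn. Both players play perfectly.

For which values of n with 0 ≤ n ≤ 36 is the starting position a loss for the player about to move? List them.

Use the standard recursion: the mover loses at a terminal position; elsewhere, the mover wins exactly when some move hands the opponent an L position.
n=0: no move → L
n=1: no move → L
n=2: no move → L
n=3: reaches L-position 0 → W
n=4: reaches L-position 1 → W
n=5: reaches L-position 2 → W
n=6: reaches L-position 0 → W
n=7: reaches L-position 1 → W
n=8: reaches L-position 2 → W
n=9: reaches L-position 1 → W
n=10: reaches L-position 2 → W
n=11: only reaches 8(W), 5(W), 3(W), all W → L
n=12: only reaches 9(W), 6(W), 4(W), all W → L
n=13: only reaches 10(W), 7(W), 5(W), all W → L
n=14: reaches L-position 11 → W
n=15: reaches L-position 12 → W
n=16: reaches L-position 13 → W
n=17: reaches L-position 11 → W
n=18: reaches L-position 12 → W
n=19: reaches L-position 13 → W
n=20: reaches L-position 12 → W
n=21: reaches L-position 13 → W
n=22: only reaches 19(W), 16(W), 14(W), all W → L
n=23: only reaches 20(W), 17(W), 15(W), all W → L
n=24: only reaches 21(W), 18(W), 16(W), all W → L
n=25: reaches L-position 22 → W
n=26: reaches L-position 23 → W
n=27: reaches L-position 24 → W
n=28: reaches L-position 22 → W
n=29: reaches L-position 23 → W
n=30: reaches L-position 24 → W
n=31: reaches L-position 23 → W
n=32: reaches L-position 24 → W
n=33: only reaches 30(W), 27(W), 25(W), all W → L
n=34: only reaches 31(W), 28(W), 26(W), all W → L
n=35: only reaches 32(W), 29(W), 27(W), all W → L
n=36: reaches L-position 33 → W
Reading off the rows marked L gives the requested list; there are 12 such values of n.

0, 1, 2, 11, 12, 13, 22, 23, 24, 33, 34, 35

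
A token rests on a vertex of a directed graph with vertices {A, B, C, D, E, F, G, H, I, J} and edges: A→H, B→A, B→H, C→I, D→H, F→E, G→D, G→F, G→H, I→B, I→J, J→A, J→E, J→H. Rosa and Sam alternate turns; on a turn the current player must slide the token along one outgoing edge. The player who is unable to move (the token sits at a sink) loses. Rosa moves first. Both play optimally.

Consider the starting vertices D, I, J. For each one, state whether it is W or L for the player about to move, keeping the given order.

Classify positions by backward induction: terminal positions (no move available) are L. From any other position, the mover wins iff some move reaches an L.
Every edge goes from a vertex to one that appears earlier in the order H, E, F, A, J, B, D, G, I, C, so processing vertices in that order labels each vertex after all of its successors.
H: no outgoing edge → L
E: no outgoing edge → L
F: reaches L-position E → W
A: reaches L-position H → W
J: reaches L-position E → W
B: reaches L-position H → W
D: reaches L-position H → W
G: reaches L-position H → W
I: only reaches B(W), J(W), all W → L
C: reaches L-position I → W

D: W, I: L, J: W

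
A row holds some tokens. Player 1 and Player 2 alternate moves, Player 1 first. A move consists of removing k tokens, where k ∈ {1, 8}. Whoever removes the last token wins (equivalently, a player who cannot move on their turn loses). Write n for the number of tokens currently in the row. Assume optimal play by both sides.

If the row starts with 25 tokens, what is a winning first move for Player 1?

Work bottom-up. With no move the player to move loses. Otherwise the position is W if at least one move leads to an L position for the opponent, and L if every move leads to a W.
n=0: no move → L
n=1: W (go to 0, an L position)
n=2: L (sole option 1(W) is W)
n=3: W (go to 2, an L position)
n=4: L (sole option 3(W) is W)
n=5: W (go to 4, an L position)
n=6: L (sole option 5(W) is W)
n=7: W (go to 6, an L position)
n=8: W (go to 0, an L position)
n=9: L (options 8(W), 1(W) are all W)
n=10: W (go to 9, an L position)
n=11: L (options 10(W), 3(W) are all W)
n=12: W (go to 11, an L position)
n=13: L (options 12(W), 5(W) are all W)
n=14: W (go to 13, an L position)
n=15: L (options 14(W), 7(W) are all W)
n=16: W (go to 15, an L position)
n=17: W (go to 9, an L position)
n=18: L (options 17(W), 10(W) are all W)
n=19: W (go to 18, an L position)
n=20: L (options 19(W), 12(W) are all W)
n=21: W (go to 20, an L position)
n=22: L (options 21(W), 14(W) are all W)
n=23: W (go to 22, an L position)
n=24: L (options 23(W), 16(W) are all W)
n=25: W (go to 24, an L position)
From 25, the L positions reachable in one move are: 24.

Remove 1, leaving 24.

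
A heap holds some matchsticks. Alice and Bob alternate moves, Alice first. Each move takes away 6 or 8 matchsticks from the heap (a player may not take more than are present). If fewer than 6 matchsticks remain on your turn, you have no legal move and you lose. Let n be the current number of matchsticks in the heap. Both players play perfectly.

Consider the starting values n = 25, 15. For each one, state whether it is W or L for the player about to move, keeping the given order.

25: W, 15: L

Build the W/L table. Terminal = L. A non-terminal position is W if it has a move to some L; otherwise it is L.
n=0: no move → L
n=1: no move → L
n=2: no move → L
n=3: no move → L
n=4: no move → L
n=5: no move → L
n=6: reaches L-position 0 → W
n=7: reaches L-position 1 → W
n=8: reaches L-position 2 → W
n=9: reaches L-position 3 → W
n=10: reaches L-position 4 → W
n=11: reaches L-position 5 → W
n=12: reaches L-position 4 → W
n=13: reaches L-position 5 → W
n=14: only reaches 8(W), 6(W), all W → L
n=15: only reaches 9(W), 7(W), all W → L
n=16: only reaches 10(W), 8(W), all W → L
n=17: only reaches 11(W), 9(W), all W → L
n=18: only reaches 12(W), 10(W), all W → L
n=19: only reaches 13(W), 11(W), all W → L
n=20: reaches L-position 14 → W
n=21: reaches L-position 15 → W
n=22: reaches L-position 16 → W
n=23: reaches L-position 17 → W
n=24: reaches L-position 18 → W
n=25: reaches L-position 19 → W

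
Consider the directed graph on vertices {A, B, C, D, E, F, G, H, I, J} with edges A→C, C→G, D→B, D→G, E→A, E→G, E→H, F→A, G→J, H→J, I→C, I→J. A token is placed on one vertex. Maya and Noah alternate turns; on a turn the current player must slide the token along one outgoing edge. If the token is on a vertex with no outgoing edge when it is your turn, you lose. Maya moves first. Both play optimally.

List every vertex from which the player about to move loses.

B, C, E, F, J

Compute win/loss labels from the base case upward. A position with no move is L. Any other position is W if it can reach an L in one move, else L.
Every edge goes from a vertex to one that appears earlier in the order J, B, G, C, A, I, F, H, D, E, so processing vertices in that order labels each vertex after all of its successors.
J: no outgoing edge → L
B: no outgoing edge → L
G: can move to J, which is L ⇒ W
C: the only move is to G(W), a W ⇒ L
A: can move to C, which is L ⇒ W
I: can move to C, which is L ⇒ W
F: the only move is to A(W), a W ⇒ L
H: can move to J, which is L ⇒ W
D: can move to B, which is L ⇒ W
E: moves to H(W), A(W), G(W); every one is W ⇒ L
The losing starting vertices are exactly the entries labelled L in this table (5 of them).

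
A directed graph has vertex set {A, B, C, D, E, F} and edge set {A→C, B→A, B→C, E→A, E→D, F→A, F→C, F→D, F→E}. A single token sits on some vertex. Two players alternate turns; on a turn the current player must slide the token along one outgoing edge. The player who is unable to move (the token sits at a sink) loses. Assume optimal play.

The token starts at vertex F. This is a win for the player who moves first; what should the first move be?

Work bottom-up. With no move the player to move loses. Otherwise the position is W if at least one move leads to an L position for the opponent, and L if every move leads to a W.
Every edge goes from a vertex to one that appears earlier in the order C, D, A, E, F, B, so processing vertices in that order labels each vertex after all of its successors.
C: no outgoing edge → L
D: no outgoing edge → L
A: reaches L-position C → W
E: reaches L-position D → W
F: reaches L-position D → W
B: reaches L-position C → W
From F, the L positions reachable in one move are: D, C. Any move reaching one of these is winning.

Move to D.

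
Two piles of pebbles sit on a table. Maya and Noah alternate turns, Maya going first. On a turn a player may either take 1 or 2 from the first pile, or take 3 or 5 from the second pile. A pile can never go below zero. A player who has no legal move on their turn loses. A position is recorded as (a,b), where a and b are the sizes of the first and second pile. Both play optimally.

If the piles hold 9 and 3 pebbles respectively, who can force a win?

Maya wins.

Positions with no move are L. A position that does have a move is losing for the player to move precisely when every available move leads to a winning position for the opponent. Fill in the labels:
No move ever increases a pile, so every position that can arise here has a ≤ 9 and b ≤ 3; it is enough to label the cells with 0 ≤ a ≤ 9 and 0 ≤ b ≤ 3.
Every move lowers a or b (never raises either), so fill the grid row by row in increasing a, and left to right within a row: each cell's successors are then already labelled.
      b=0  b=1  b=2  b=3
a=0:    L    L    L    W
a=1:    W    W    W    L
a=2:    W    W    W    W
a=3:    L    L    L    W
a=4:    W    W    W    L
a=5:    W    W    W    W
a=6:    L    L    L    W
a=7:    W    W    W    L
a=8:    W    W    W    W
a=9:    L    L    L    W
Cells with no legal move (terminal, hence L): (0,0), (0,1), (0,2).
The remaining L cells, each justified by listing all of its moves:
(1,3): L (options (0,3)(W), (1,0)(W) are all W)
(3,0): L (options (2,0)(W), (1,0)(W) are all W)
(3,1): L (options (2,1)(W), (1,1)(W) are all W)
(3,2): L (options (2,2)(W), (1,2)(W) are all W)
(4,3): L (options (3,3)(W), (2,3)(W), (4,0)(W) are all W)
(6,0): L (options (5,0)(W), (4,0)(W) are all W)
(6,1): L (options (5,1)(W), (4,1)(W) are all W)
(6,2): L (options (5,2)(W), (4,2)(W) are all W)
(7,3): L (options (6,3)(W), (5,3)(W), (7,0)(W) are all W)
(9,0): L (options (8,0)(W), (7,0)(W) are all W)
(9,1): L (options (8,1)(W), (7,1)(W) are all W)
(9,2): L (options (8,2)(W), (7,2)(W) are all W)
Every other cell has at least one move into one of the L cells above, so it is W.
The starting position (9,3) is W: Maya should move to (7,3), handing over an L position.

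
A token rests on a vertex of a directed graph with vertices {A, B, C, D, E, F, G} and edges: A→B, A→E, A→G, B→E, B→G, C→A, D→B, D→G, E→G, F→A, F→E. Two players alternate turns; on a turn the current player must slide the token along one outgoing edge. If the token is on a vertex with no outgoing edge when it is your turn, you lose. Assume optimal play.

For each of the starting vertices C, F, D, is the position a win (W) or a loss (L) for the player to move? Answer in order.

C: L, F: L, D: W

Label each position W (a win for the player to move) or L (a loss). A position with no legal move is L; any other position is W exactly when some move reaches an L, and L when every move reaches a W.
Every edge goes from a vertex to one that appears earlier in the order G, E, B, A, F, C, D, so processing vertices in that order labels each vertex after all of its successors.
G: no outgoing edge → L
E: can move to G, which is L ⇒ W
B: can move to G, which is L ⇒ W
A: can move to G, which is L ⇒ W
F: moves to A(W), E(W); every one is W ⇒ L
C: the only move is to A(W), a W ⇒ L
D: can move to G, which is L ⇒ W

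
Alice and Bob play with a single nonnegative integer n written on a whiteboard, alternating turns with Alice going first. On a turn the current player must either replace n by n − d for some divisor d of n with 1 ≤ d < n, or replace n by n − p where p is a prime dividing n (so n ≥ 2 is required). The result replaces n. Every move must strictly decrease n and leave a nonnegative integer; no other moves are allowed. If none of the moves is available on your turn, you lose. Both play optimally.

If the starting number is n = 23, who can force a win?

Alice wins.

Use the standard recursion: the mover loses at a terminal position; elsewhere, the mover wins exactly when some move hands the opponent an L position.
n=0: no move → L
n=1: no move → L
n=2: →0(L), so W
n=3: →0(L), so W
n=4: →2(W), 3(W) — all W, so L
n=5: →0(L), so W
n=6: →4(L), so W
n=7: →0(L), so W
n=8: →4(L), so W
n=9: →6(W), 8(W) — all W, so L
n=10: →9(L), so W
n=11: →0(L), so W
n=12: →9(L), so W
n=13: →0(L), so W
n=14: →7(W), 12(W), 13(W) — all W, so L
n=15: →14(L), so W
n=16: →14(L), so W
n=17: →0(L), so W
n=18: →9(L), so W
n=19: →0(L), so W
n=20: →10(W), 15(W), 16(W), 18(W), 19(W) — all W, so L
n=21: →14(L), so W
n=22: →20(L), so W
n=23: →0(L), so W
From 23 Alice can move to 0, reaching an L position.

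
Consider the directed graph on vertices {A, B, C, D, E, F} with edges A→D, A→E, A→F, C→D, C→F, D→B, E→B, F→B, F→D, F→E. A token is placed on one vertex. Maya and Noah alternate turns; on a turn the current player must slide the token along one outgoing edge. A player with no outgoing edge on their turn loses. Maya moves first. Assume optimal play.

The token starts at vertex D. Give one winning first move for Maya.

Move to B.

Work bottom-up. With no move the player to move loses. Otherwise the position is W if at least one move leads to an L position for the opponent, and L if every move leads to a W.
Every edge goes from a vertex to one that appears earlier in the order B, E, D, F, A, C, so processing vertices in that order labels each vertex after all of its successors.
B: no outgoing edge → L
E: can move to B, which is L ⇒ W
D: can move to B, which is L ⇒ W
F: can move to B, which is L ⇒ W
A: moves to F(W), D(W), E(W); every one is W ⇒ L
C: moves to F(W), D(W); every one is W ⇒ L
From D, the L positions reachable in one move are: B.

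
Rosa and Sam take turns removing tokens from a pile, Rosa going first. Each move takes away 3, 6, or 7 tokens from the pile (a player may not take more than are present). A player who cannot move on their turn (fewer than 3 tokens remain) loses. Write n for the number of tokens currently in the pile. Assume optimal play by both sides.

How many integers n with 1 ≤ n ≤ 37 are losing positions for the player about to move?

11

Positions with no move are L. A position that does have a move is losing for the player to move precisely when every available move leads to a winning position for the opponent. Fill in the labels:
n=0: no move → L
n=1: no move → L
n=2: no move → L
n=3: reaches L-position 0 → W
n=4: reaches L-position 1 → W
n=5: reaches L-position 2 → W
n=6: reaches L-position 0 → W
n=7: reaches L-position 1 → W
n=8: reaches L-position 2 → W
n=9: reaches L-position 2 → W
n=10: only reaches 7(W), 4(W), 3(W), all W → L
n=11: only reaches 8(W), 5(W), 4(W), all W → L
n=12: only reaches 9(W), 6(W), 5(W), all W → L
n=13: reaches L-position 10 → W
n=14: reaches L-position 11 → W
n=15: reaches L-position 12 → W
n=16: reaches L-position 10 → W
n=17: reaches L-position 11 → W
n=18: reaches L-position 12 → W
n=19: reaches L-position 12 → W
n=20: only reaches 17(W), 14(W), 13(W), all W → L
n=21: only reaches 18(W), 15(W), 14(W), all W → L
n=22: only reaches 19(W), 16(W), 15(W), all W → L
n=23: reaches L-position 20 → W
n=24: reaches L-position 21 → W
n=25: reaches L-position 22 → W
n=26: reaches L-position 20 → W
n=27: reaches L-position 21 → W
n=28: reaches L-position 22 → W
n=29: reaches L-position 22 → W
n=30: only reaches 27(W), 24(W), 23(W), all W → L
n=31: only reaches 28(W), 25(W), 24(W), all W → L
n=32: only reaches 29(W), 26(W), 25(W), all W → L
n=33: reaches L-position 30 → W
n=34: reaches L-position 31 → W
n=35: reaches L-position 32 → W
n=36: reaches L-position 30 → W
n=37: reaches L-position 31 → W
L entries with 1 ≤ n ≤ 37 (n=0 is outside the asked range and is not counted): n = 1, 2, 10, 11, 12, 20, 21, 22, 30, 31, 32; that makes 11.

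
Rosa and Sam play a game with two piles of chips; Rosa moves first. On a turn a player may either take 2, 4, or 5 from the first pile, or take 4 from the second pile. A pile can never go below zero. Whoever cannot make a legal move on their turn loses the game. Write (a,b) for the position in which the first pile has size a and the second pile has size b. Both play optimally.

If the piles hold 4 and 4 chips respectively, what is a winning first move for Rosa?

Move to (2,4).

Label each position W (a win for the player to move) or L (a loss). A position with no legal move is L; any other position is W exactly when some move reaches an L, and L when every move reaches a W.
No move ever increases a pile, so every position that can arise here has a ≤ 4 and b ≤ 4; it is enough to label the cells with 0 ≤ a ≤ 4 and 0 ≤ b ≤ 4.
Every move lowers a or b (never raises either), so fill the grid row by row in increasing a, and left to right within a row: each cell's successors are then already labelled.
      b=0  b=1  b=2  b=3  b=4
a=0:    L    L    L    L    W
a=1:    L    L    L    L    W
a=2:    W    W    W    W    L
a=3:    W    W    W    W    L
a=4:    W    W    W    W    W
Cells with no legal move (terminal, hence L): (0,0), (0,1), (0,2), (0,3), (1,0), (1,1), (1,2), (1,3).
The remaining L cells, each justified by listing all of its moves:
(2,4): →(0,4)(W), (2,0)(W) — all W, so L
(3,4): →(1,4)(W), (3,0)(W) — all W, so L
Every other cell has at least one move into one of the L cells above, so it is W.
From (4,4), the L positions reachable in one move are: (2,4).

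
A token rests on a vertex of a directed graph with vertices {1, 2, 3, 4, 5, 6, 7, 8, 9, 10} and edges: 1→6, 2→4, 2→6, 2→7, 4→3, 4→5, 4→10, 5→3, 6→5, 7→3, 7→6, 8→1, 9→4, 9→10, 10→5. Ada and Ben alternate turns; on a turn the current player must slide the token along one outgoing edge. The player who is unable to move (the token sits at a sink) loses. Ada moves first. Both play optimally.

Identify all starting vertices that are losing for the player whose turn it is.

3, 6, 8, 10

Positions with no move are L. A position that does have a move is losing for the player to move precisely when every available move leads to a winning position for the opponent. Fill in the labels:
Every edge goes from a vertex to one that appears earlier in the order 3, 5, 10, 4, 9, 6, 7, 1, 2, 8, so processing vertices in that order labels each vertex after all of its successors.
3: no outgoing edge → L
5: reaches L-position 3 → W
10: only reaches 5(W), which is W → L
4: reaches L-position 10 → W
9: reaches L-position 10 → W
6: only reaches 5(W), which is W → L
7: reaches L-position 6 → W
1: reaches L-position 6 → W
2: reaches L-position 6 → W
8: only reaches 1(W), which is W → L
The losing starting vertices are exactly the entries labelled L in this table (4 of them).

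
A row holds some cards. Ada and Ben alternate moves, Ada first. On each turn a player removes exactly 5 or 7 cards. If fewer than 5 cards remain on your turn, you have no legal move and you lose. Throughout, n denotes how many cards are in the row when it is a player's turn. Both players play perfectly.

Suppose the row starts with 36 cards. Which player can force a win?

Classify positions by backward induction: terminal positions (no move available) are L. From any other position, the mover wins iff some move reaches an L.
n=0: no move → L
n=1: no move → L
n=2: no move → L
n=3: no move → L
n=4: no move → L
n=5: reaches L-position 0 → W
n=6: reaches L-position 1 → W
n=7: reaches L-position 2 → W
n=8: reaches L-position 3 → W
n=9: reaches L-position 4 → W
n=10: reaches L-position 3 → W
n=11: reaches L-position 4 → W
n=12: only reaches 7(W), 5(W), all W → L
n=13: only reaches 8(W), 6(W), all W → L
n=14: only reaches 9(W), 7(W), all W → L
n=15: only reaches 10(W), 8(W), all W → L
n=16: only reaches 11(W), 9(W), all W → L
n=17: reaches L-position 12 → W
n=18: reaches L-position 13 → W
n=19: reaches L-position 14 → W
n=20: reaches L-position 15 → W
n=21: reaches L-position 16 → W
n=22: reaches L-position 15 → W
n=23: reaches L-position 16 → W
n=24: only reaches 19(W), 17(W), all W → L
n=25: only reaches 20(W), 18(W), all W → L
n=26: only reaches 21(W), 19(W), all W → L
n=27: only reaches 22(W), 20(W), all W → L
n=28: only reaches 23(W), 21(W), all W → L
n=29: reaches L-position 24 → W
n=30: reaches L-position 25 → W
n=31: reaches L-position 26 → W
n=32: reaches L-position 27 → W
n=33: reaches L-position 28 → W
n=34: reaches L-position 27 → W
n=35: reaches L-position 28 → W
n=36: only reaches 31(W), 29(W), all W → L
Every move from 36 reaches a W position, so the mover loses.

Ben wins.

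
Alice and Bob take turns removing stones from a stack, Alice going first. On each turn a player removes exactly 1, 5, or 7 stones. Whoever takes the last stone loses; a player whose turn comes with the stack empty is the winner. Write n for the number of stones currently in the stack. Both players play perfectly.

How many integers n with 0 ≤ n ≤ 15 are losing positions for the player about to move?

Build the W/L table. Terminal = W. A non-terminal position is W if it has a move to some L; otherwise it is L.
n=0: no move; the opponent has just taken the last stone and therefore loses → W
n=1: L (sole option 0(W) is W)
n=2: W (go to 1, an L position)
n=3: L (sole option 2(W) is W)
n=4: W (go to 3, an L position)
n=5: L (options 4(W), 0(W) are all W)
n=6: W (go to 5, an L position)
n=7: L (options 6(W), 2(W), 0(W) are all W)
n=8: W (go to 7, an L position)
n=9: L (options 8(W), 4(W), 2(W) are all W)
n=10: W (go to 9, an L position)
n=11: L (options 10(W), 6(W), 4(W) are all W)
n=12: W (go to 11, an L position)
n=13: L (options 12(W), 8(W), 6(W) are all W)
n=14: W (go to 13, an L position)
n=15: L (options 14(W), 10(W), 8(W) are all W)
L entries with 0 ≤ n ≤ 15: n = 1, 3, 5, 7, 9, 11, 13, 15; that makes 8.

8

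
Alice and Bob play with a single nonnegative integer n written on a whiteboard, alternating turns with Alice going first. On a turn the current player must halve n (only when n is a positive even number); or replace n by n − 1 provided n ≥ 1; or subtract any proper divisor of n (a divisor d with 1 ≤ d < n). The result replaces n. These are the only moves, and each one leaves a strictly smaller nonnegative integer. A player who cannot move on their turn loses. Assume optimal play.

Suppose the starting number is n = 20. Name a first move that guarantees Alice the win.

Move to 15.

Build the W/L table. Terminal = L. A non-terminal position is W if it has a move to some L; otherwise it is L.
n=0: no move → L
n=1: W (go to 0, an L position)
n=2: L (sole option 1(W) is W)
n=3: W (go to 2, an L position)
n=4: W (go to 2, an L position)
n=5: L (sole option 4(W) is W)
n=6: W (go to 5, an L position)
n=7: L (sole option 6(W) is W)
n=8: W (go to 7, an L position)
n=9: L (options 6(W), 8(W) are all W)
n=10: W (go to 5, an L position)
n=11: L (sole option 10(W) is W)
n=12: W (go to 9, an L position)
n=13: L (sole option 12(W) is W)
n=14: W (go to 7, an L position)
n=15: L (options 10(W), 12(W), 14(W) are all W)
n=16: W (go to 15, an L position)
n=17: L (sole option 16(W) is W)
n=18: W (go to 9, an L position)
n=19: L (sole option 18(W) is W)
n=20: W (go to 15, an L position)
From 20, the L positions reachable in one move are: 15, 19. Any move reaching one of these is winning.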